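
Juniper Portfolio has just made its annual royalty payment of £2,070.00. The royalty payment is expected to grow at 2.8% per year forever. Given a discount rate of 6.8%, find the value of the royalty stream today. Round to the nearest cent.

D₁ = D₀ × (1 + g) = £2,070.00 × 1.028 = £2,127.9600
Growing perpetuity: P = D₁ / (r − g) = £2,127.9600 / (0.068 − 0.028) = £53,199.00

£53199.00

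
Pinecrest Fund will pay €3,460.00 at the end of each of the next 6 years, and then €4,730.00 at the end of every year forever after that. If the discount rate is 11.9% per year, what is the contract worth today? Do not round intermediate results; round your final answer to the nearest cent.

PV of 6-year annuity: €3,460.00 × [1 − (1+0.119)^−6] / 0.119 = 14265.84987
Perpetuity value at year 6: €4,730.00 / 0.119 = 39747.89916
PV of perpetuity: 39747.89916 / (1+0.119)^6 = 20245.74023
Total PV = 14265.84987 + 20245.74023 = 34511.59010

€34511.59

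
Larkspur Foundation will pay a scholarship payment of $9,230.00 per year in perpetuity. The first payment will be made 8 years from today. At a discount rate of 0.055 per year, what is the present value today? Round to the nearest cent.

Value at end of year 7: C / r = $9,230.00 / 0.055 = $167,818.1818
Discount to today: PV = $167,818.1818 / (1 + 0.055)^7 = $167,818.1818 / 1.454679 = $115,364.40

$115364.40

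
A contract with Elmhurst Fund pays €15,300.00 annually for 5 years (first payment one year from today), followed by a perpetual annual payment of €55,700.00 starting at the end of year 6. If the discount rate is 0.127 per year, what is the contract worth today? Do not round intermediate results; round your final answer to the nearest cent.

€295440.21

PV of 5-year annuity: €15,300.00 × [1 − (1+0.127)^−5] / 0.127 = 54209.89328
Perpetuity value at year 5: €55,700.00 / 0.127 = 438582.67717
PV of perpetuity: 438582.67717 / (1+0.127)^5 = 241230.32058
Total PV = 54209.89328 + 241230.32058 = 295440.21386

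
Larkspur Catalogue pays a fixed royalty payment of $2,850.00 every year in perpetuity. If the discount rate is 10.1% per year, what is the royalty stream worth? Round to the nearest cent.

Level perpetuity: PV = C / r = $2,850.00 / 0.101 = $28,217.82

$28217.82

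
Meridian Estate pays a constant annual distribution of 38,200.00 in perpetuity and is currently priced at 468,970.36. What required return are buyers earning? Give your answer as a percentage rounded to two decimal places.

8.15%

P = C/r ⇒ r = C/P = 38,200.00/468,970.36 = 0.081455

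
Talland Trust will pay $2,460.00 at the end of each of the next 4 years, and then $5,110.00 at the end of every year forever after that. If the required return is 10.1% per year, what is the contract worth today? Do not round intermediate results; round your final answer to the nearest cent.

$42212.07

PV of 4-year annuity: $2,460.00 × [1 − (1+0.101)^−4] / 0.101 = 7781.01886
Perpetuity value at year 4: $5,110.00 / 0.101 = 50594.05941
PV of perpetuity: 50594.05941 / (1+0.101)^4 = 34431.04869
Total PV = 7781.01886 + 34431.04869 = 42212.06755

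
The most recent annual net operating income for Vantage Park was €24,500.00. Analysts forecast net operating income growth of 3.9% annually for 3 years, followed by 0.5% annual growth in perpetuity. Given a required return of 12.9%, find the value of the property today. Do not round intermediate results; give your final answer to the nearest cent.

€217157.92

D_1 = 25455.50000
D_2 = 26448.26450
D_3 = 27479.74682
Terminal value at year 3: TV = D_3×(1+g_2)/(r−g_2) = 27617.14555/0.124 = 222718.91572
P_0 = D_1/(1+r)^1 + D_2/(1+r)^2 + D_3/(1+r)^3 + TV/(1+r)^3
    = 22546.94420 + 20749.57929 + 19095.49414 + 154765.90010 = 217157.91773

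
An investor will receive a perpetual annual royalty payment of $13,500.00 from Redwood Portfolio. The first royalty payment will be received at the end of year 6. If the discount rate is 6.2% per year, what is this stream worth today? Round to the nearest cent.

$161183.10

Value at end of year 5: C / r = $13,500.00 / 0.062 = $217,741.9355
Discount to today: PV = $217,741.9355 / (1 + 0.062)^5 = $217,741.9355 / 1.350898 = $161,183.10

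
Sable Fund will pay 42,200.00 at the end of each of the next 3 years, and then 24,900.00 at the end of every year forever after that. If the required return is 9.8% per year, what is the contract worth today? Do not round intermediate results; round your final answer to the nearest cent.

PV of 3-year annuity: 42,200.00 × [1 − (1+0.098)^−3] / 0.098 = 105315.77158
Perpetuity value at year 3: 24,900.00 / 0.098 = 254081.63265
PV of perpetuity: 254081.63265 / (1+0.098)^3 = 191940.33615
Total PV = 105315.77158 + 191940.33615 = 297256.10773

297256.11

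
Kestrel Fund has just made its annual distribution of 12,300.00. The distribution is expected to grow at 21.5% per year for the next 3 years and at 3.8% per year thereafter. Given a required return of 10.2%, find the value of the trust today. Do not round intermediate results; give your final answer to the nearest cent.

D_1 = 14944.50000
D_2 = 18157.56750
D_3 = 22061.44451
Terminal value at year 3: TV = D_3×(1+g_2)/(r−g_2) = 22899.77940/0.064 = 357809.05319
P_0 = D_1/(1+r)^1 + D_2/(1+r)^2 + D_3/(1+r)^3 + TV/(1+r)^3
    = 13561.25227 + 14951.83440 + 16485.00798 + 267366.22317 = 312364.31781

312364.32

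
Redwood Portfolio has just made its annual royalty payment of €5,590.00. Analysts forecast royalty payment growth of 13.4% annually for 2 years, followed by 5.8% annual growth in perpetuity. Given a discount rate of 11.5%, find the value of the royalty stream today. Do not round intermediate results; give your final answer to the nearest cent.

D_1 = 6339.06000
D_2 = 7188.49404
Terminal value at year 2: TV = D_2×(1+g_2)/(r−g_2) = 7605.42669/0.057 = 133428.53850
P_0 = D_1/(1+r)^1 + D_2/(1+r)^2 + TV/(1+r)^2
    = 5685.25561 + 5782.13440 + 107324.52975 = 118791.91975

€118791.92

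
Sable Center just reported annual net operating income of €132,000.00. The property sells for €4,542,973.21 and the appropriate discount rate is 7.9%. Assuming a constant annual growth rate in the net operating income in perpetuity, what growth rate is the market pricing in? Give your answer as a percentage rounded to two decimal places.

P = D₀(1+g)/(r−g) ⇒ P(r−g) = D₀(1+g) ⇒ g(P+D₀) = P·r − D₀
g = (P·r − D₀)/(P + D₀) = (€4,542,973.21×0.079 − €132,000.00) / (€4,542,973.21 + €132,000.00) = 0.048534

4.85%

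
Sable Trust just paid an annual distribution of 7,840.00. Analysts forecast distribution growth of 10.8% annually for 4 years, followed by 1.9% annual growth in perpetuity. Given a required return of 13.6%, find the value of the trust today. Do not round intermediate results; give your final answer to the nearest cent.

91269.19

D_1 = 8686.72000
D_2 = 9624.88576
D_3 = 10664.37342
D_4 = 11816.12575
Terminal value at year 4: TV = D_4×(1+g_2)/(r−g_2) = 12040.63214/0.117 = 102911.38582
P_0 = D_1/(1+r)^1 + D_2/(1+r)^2 + D_3/(1+r)^3 + D_4/(1+r)^4 + TV/(1+r)^4
    = 7646.76056 + 7458.28407 + 7274.45313 + 7095.15322 + 61794.53962 = 91269.19060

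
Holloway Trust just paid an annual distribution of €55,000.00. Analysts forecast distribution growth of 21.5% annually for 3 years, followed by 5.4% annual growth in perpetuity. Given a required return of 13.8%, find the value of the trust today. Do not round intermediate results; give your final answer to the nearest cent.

€1028249.96

D_1 = 66825.00000
D_2 = 81192.37500
D_3 = 98648.73563
Terminal value at year 3: TV = D_3×(1+g_2)/(r−g_2) = 103975.76735/0.084 = 1237806.75415
P_0 = D_1/(1+r)^1 + D_2/(1+r)^2 + D_3/(1+r)^3 + TV/(1+r)^3
    = 58721.44112 + 62694.68450 + 66936.76773 + 839897.06172 = 1028249.95508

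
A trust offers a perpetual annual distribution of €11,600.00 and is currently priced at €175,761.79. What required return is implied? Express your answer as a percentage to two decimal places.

6.60%

P = C/r ⇒ r = C/P = €11,600.00/€175,761.79 = 0.065998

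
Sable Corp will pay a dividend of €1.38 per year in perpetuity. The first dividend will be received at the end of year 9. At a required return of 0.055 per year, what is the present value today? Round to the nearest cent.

Value at end of year 8: C / r = €1.38 / 0.055 = €25.0909
Discount to today: PV = €25.0909 / (1 + 0.055)^8 = €25.0909 / 1.534687 = €16.35

€16.35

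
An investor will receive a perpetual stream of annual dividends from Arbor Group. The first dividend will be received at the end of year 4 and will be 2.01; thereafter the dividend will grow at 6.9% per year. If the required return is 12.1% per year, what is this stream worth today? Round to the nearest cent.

27.44

Value at end of year 3: C₁ / (r − g) = 2.01 / (0.121 − 0.069) = 38.6538
Discount to today: PV = 38.6538 / (1 + 0.121)^3 = 38.6538 / 1.408695 = 27.44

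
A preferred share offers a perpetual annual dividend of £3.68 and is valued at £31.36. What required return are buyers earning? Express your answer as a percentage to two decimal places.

11.73%

P = C/r ⇒ r = C/P = £3.68/£31.36 = 0.117347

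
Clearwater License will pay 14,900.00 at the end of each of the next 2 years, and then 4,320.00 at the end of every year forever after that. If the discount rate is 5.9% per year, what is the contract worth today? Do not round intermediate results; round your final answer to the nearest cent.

92644.85

PV of 2-year annuity: 14,900.00 × [1 − (1+0.059)^−2] / 0.059 = 27355.88030
Perpetuity value at year 2: 4,320.00 / 0.059 = 73220.33898
PV of perpetuity: 73220.33898 / (1+0.059)^2 = 65288.96966
Total PV = 27355.88030 + 65288.96966 = 92644.84996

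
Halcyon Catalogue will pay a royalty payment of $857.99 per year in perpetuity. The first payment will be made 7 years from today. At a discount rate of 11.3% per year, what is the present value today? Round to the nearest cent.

Value at end of year 6: C / r = $857.99 / 0.113 = $7,592.8319
Discount to today: PV = $7,592.8319 / (1 + 0.113)^6 = $7,592.8319 / 1.900951 = $3,994.23

$3994.23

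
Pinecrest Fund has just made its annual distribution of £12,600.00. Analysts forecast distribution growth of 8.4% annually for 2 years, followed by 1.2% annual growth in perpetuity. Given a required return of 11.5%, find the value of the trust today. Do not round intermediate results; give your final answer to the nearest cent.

D_1 = 13658.40000
D_2 = 14805.70560
Terminal value at year 2: TV = D_2×(1+g_2)/(r−g_2) = 14983.37407/0.103 = 145469.65114
P_0 = D_1/(1+r)^1 + D_2/(1+r)^2 + TV/(1+r)^2
    = 12249.68610 + 11909.11187 + 117009.91465 = 141168.71261

£141168.71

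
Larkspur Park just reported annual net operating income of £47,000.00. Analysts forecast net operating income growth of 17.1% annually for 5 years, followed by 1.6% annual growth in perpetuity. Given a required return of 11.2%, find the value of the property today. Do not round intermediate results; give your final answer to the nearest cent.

D_1 = 55037.00000
D_2 = 64448.32700
D_3 = 75468.99092
D_4 = 88374.18836
D_5 = 103486.17457
Terminal value at year 5: TV = D_5×(1+g_2)/(r−g_2) = 105141.95337/0.096 = 1095228.68091
P_0 = D_1/(1+r)^1 + D_2/(1+r)^2 + D_3/(1+r)^3 + D_4/(1+r)^4 + D_5/(1+r)^5 + TV/(1+r)^5
    = 49493.70504 + 52119.71996 + 54885.06482 + 57797.13210 + 60863.70656 + 644140.89441 = 919300.22289

£919300.22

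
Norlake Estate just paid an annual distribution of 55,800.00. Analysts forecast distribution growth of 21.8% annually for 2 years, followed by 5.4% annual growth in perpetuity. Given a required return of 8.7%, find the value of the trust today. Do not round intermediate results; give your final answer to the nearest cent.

2370256.32

D_1 = 67964.40000
D_2 = 82780.63920
Terminal value at year 2: TV = D_2×(1+g_2)/(r−g_2) = 87250.79372/0.033 = 2643963.44596
P_0 = D_1/(1+r)^1 + D_2/(1+r)^2 + TV/(1+r)^2
    = 62524.74701 + 70059.92811 + 2237671.64335 = 2370256.31847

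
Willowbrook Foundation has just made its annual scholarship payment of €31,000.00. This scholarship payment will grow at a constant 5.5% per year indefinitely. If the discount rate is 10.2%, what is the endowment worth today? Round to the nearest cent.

D₁ = D₀ × (1 + g) = €31,000.00 × 1.055 = €32,705.0000
Growing perpetuity: P = D₁ / (r − g) = €32,705.0000 / (0.102 − 0.055) = €695,851.06

€695851.06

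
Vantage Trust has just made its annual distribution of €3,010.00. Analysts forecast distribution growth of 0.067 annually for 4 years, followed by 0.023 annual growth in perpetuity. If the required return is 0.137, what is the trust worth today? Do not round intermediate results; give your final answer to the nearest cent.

D_1 = 3211.67000
D_2 = 3426.85189
D_3 = 3656.45097
D_4 = 3901.43318
Terminal value at year 4: TV = D_4×(1+g_2)/(r−g_2) = 3991.16614/0.114 = 35010.22934
P_0 = D_1/(1+r)^1 + D_2/(1+r)^2 + D_3/(1+r)^3 + D_4/(1+r)^4 + TV/(1+r)^4
    = 2824.68777 + 2650.78439 + 2487.58747 + 2334.43784 + 20948.50800 = 31246.00547

€31246.01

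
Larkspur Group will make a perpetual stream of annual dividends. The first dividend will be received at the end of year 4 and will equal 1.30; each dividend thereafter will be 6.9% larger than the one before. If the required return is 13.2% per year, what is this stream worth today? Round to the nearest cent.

Value at end of year 3: C₁ / (r − g) = 1.30 / (0.132 − 0.069) = 20.6349
Discount to today: PV = 20.6349 / (1 + 0.132)^3 = 20.6349 / 1.450572 = 14.23

14.23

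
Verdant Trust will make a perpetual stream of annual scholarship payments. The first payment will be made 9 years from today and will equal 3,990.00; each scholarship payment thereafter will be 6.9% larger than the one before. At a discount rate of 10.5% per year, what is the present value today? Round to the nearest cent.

Value at end of year 8: C₁ / (r − g) = 3,990.00 / (0.105 − 0.069) = 110,833.3333
Discount to today: PV = 110,833.3333 / (1 + 0.105)^8 = 110,833.3333 / 2.222789 = 49,862.28

49862.28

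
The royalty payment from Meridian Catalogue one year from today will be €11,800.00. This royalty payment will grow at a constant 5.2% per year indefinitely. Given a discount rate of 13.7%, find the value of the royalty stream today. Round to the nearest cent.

€138823.53

Growing perpetuity: P = D₁ / (r − g) = €11,800.0000 / (0.137 − 0.052) = €138,823.53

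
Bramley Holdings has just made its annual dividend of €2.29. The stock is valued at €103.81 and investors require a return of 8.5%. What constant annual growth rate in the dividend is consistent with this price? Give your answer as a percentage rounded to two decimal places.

6.16%

P = D₀(1+g)/(r−g) ⇒ P(r−g) = D₀(1+g) ⇒ g(P+D₀) = P·r − D₀
g = (P·r − D₀)/(P + D₀) = (€103.81×0.085 − €2.29) / (€103.81 + €2.29) = 0.061582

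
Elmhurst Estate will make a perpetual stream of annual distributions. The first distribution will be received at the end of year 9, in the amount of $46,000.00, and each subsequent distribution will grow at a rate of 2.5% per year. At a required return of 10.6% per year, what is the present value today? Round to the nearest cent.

Value at end of year 8: C₁ / (r − g) = $46,000.00 / (0.106 − 0.025) = $567,901.2346
Discount to today: PV = $567,901.2346 / (1 + 0.106)^8 = $567,901.2346 / 2.238933 = $253,648.21

$253648.21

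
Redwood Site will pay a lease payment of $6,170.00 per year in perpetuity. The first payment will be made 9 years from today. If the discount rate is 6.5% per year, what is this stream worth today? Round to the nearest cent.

$57355.48

Value at end of year 8: C / r = $6,170.00 / 0.065 = $94,923.0769
Discount to today: PV = $94,923.0769 / (1 + 0.065)^8 = $94,923.0769 / 1.654996 = $57,355.48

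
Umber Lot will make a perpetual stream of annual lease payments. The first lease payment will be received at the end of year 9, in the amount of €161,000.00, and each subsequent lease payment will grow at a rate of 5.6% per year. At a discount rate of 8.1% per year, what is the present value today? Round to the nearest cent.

Value at end of year 8: C₁ / (r − g) = €161,000.00 / (0.081 − 0.056) = €6,440,000.0000
Discount to today: PV = €6,440,000.0000 / (1 + 0.081)^8 = €6,440,000.0000 / 1.864685 = €3,453,665.85

€3453665.85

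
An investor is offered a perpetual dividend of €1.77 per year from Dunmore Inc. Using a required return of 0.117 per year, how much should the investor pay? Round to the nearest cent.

€15.13

Level perpetuity: PV = C / r = €1.77 / 0.117 = €15.13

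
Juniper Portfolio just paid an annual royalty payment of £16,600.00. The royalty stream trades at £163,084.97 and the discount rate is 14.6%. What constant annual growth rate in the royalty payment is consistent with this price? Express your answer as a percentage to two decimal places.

P = D₀(1+g)/(r−g) ⇒ P(r−g) = D₀(1+g) ⇒ g(P+D₀) = P·r − D₀
g = (P·r − D₀)/(P + D₀) = (£163,084.97×0.146 − £16,600.00) / (£163,084.97 + £16,600.00) = 0.040128

4.01%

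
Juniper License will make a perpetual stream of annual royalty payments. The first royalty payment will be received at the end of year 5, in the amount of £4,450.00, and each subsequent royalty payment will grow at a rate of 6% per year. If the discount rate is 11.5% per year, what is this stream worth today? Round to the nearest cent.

Value at end of year 4: C₁ / (r − g) = £4,450.00 / (0.115 − 0.06) = £80,909.0909
Discount to today: PV = £80,909.0909 / (1 + 0.115)^4 = £80,909.0909 / 1.545608 = £52,347.73

£52347.73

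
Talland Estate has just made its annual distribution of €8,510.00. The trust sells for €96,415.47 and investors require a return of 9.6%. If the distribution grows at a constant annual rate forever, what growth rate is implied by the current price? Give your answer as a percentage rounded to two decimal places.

0.71%

P = D₀(1+g)/(r−g) ⇒ P(r−g) = D₀(1+g) ⇒ g(P+D₀) = P·r − D₀
g = (P·r − D₀)/(P + D₀) = (€96,415.47×0.096 − €8,510.00) / (€96,415.47 + €8,510.00) = 0.007109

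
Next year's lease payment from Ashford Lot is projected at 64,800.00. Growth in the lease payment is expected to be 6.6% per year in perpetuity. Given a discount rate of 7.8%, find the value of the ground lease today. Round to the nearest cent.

5400000.00

Growing perpetuity: P = D₁ / (r − g) = 64,800.0000 / (0.078 − 0.066) = 5,400,000.00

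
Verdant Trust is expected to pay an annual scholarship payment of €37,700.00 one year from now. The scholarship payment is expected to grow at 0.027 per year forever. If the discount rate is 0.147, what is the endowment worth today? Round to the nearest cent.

€314166.67

Growing perpetuity: P = D₁ / (r − g) = €37,700.0000 / (0.147 − 0.027) = €314,166.67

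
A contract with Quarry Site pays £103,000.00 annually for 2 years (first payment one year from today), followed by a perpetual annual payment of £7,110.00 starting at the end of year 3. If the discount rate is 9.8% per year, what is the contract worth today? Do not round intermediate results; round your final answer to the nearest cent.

PV of 2-year annuity: £103,000.00 × [1 − (1+0.098)^−2] / 0.098 = 179241.27657
Perpetuity value at year 2: £7,110.00 / 0.098 = 72551.02041
PV of perpetuity: 72551.02041 / (1+0.098)^2 = 60178.15171
Total PV = 179241.27657 + 60178.15171 = 239419.42828

£239419.43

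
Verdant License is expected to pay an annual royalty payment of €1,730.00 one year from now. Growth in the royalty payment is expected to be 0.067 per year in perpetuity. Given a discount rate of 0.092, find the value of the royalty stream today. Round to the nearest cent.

Growing perpetuity: P = D₁ / (r − g) = €1,730.0000 / (0.092 − 0.067) = €69,200.00

€69200.00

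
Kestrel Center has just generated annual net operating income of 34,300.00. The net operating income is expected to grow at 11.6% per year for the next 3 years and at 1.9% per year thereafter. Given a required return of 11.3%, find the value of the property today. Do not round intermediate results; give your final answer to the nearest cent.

478297.11

D_1 = 38278.80000
D_2 = 42719.14080
D_3 = 47674.56113
Terminal value at year 3: TV = D_3×(1+g_2)/(r−g_2) = 48580.37779/0.094 = 516812.52973
P_0 = D_1/(1+r)^1 + D_2/(1+r)^2 + D_3/(1+r)^3 + TV/(1+r)^3
    = 34392.45283 + 34485.15486 + 34578.10676 + 374841.39136 = 478297.10581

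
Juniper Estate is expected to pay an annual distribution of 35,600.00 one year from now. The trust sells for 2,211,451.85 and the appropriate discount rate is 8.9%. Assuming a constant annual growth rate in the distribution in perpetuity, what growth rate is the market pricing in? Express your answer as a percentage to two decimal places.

7.29%

P = D₁/(r−g) ⇒ g = r − D₁/P = 0.089 − 35,600.00/2,211,451.85 = 0.072902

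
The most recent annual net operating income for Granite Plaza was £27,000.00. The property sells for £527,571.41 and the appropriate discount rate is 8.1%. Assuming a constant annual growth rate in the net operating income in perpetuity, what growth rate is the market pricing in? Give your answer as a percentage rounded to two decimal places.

2.84%

P = D₀(1+g)/(r−g) ⇒ P(r−g) = D₀(1+g) ⇒ g(P+D₀) = P·r − D₀
g = (P·r − D₀)/(P + D₀) = (£527,571.41×0.081 − £27,000.00) / (£527,571.41 + £27,000.00) = 0.028370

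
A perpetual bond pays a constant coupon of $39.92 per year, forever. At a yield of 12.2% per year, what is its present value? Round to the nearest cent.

Level perpetuity: PV = C / r = $39.92 / 0.122 = $327.21

$327.21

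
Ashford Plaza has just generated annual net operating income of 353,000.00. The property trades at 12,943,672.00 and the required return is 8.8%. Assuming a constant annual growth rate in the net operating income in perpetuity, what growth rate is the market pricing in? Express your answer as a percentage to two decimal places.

5.91%

P = D₀(1+g)/(r−g) ⇒ P(r−g) = D₀(1+g) ⇒ g(P+D₀) = P·r − D₀
g = (P·r − D₀)/(P + D₀) = (12,943,672.00×0.088 − 353,000.00) / (12,943,672.00 + 353,000.00) = 0.059116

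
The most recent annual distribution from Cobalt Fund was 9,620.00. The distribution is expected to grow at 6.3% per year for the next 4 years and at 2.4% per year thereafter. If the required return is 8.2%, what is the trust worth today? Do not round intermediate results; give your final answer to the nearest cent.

D_1 = 10226.06000
D_2 = 10870.30178
D_3 = 11555.13079
D_4 = 12283.10403
Terminal value at year 4: TV = D_4×(1+g_2)/(r−g_2) = 12577.89853/0.058 = 216860.31946
P_0 = D_1/(1+r)^1 + D_2/(1+r)^2 + D_3/(1+r)^3 + D_4/(1+r)^4 + TV/(1+r)^4
    = 9451.07209 + 9285.11056 + 9122.06334 + 8961.87923 + 158223.52295 = 195043.64816

195043.65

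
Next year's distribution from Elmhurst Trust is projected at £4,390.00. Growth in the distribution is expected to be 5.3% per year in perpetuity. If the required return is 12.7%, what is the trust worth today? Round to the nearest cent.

Growing perpetuity: P = D₁ / (r − g) = £4,390.0000 / (0.127 − 0.053) = £59,324.32

£59324.32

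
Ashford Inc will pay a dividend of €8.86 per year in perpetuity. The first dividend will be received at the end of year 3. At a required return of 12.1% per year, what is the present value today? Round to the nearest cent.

Value at end of year 2: C / r = €8.86 / 0.121 = €73.2231
Discount to today: PV = €73.2231 / (1 + 0.121)^2 = €73.2231 / 1.256641 = €58.27

€58.27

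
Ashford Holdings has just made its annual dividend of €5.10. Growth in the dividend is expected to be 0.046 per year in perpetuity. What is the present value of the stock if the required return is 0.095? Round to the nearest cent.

D₁ = D₀ × (1 + g) = €5.10 × 1.046 = €5.3346
Growing perpetuity: P = D₁ / (r − g) = €5.3346 / (0.095 − 0.046) = €108.87

€108.87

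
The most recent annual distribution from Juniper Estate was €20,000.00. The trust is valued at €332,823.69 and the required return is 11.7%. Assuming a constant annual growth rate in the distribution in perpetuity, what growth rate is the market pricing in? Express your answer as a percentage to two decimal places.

P = D₀(1+g)/(r−g) ⇒ P(r−g) = D₀(1+g) ⇒ g(P+D₀) = P·r − D₀
g = (P·r − D₀)/(P + D₀) = (€332,823.69×0.117 − €20,000.00) / (€332,823.69 + €20,000.00) = 0.053682

5.37%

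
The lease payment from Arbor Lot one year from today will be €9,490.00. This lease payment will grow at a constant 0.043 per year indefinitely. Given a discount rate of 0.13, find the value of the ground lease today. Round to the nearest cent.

€109080.46

Growing perpetuity: P = D₁ / (r − g) = €9,490.0000 / (0.13 − 0.043) = €109,080.46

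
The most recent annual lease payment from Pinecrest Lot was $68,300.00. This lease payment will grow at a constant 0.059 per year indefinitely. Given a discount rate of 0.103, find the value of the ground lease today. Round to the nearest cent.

$1643856.82

D₁ = D₀ × (1 + g) = $68,300.00 × 1.059 = $72,329.7000
Growing perpetuity: P = D₁ / (r − g) = $72,329.7000 / (0.103 − 0.059) = $1,643,856.82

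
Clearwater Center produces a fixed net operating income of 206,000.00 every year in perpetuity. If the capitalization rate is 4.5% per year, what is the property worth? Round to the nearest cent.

4577777.78

Level perpetuity: PV = C / r = 206,000.00 / 0.045 = 4,577,777.78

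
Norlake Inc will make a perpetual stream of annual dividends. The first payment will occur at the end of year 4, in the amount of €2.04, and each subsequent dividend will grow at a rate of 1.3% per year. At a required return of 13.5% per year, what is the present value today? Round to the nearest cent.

€11.44

Value at end of year 3: C₁ / (r − g) = €2.04 / (0.135 − 0.013) = €16.7213
Discount to today: PV = €16.7213 / (1 + 0.135)^3 = €16.7213 / 1.462135 = €11.44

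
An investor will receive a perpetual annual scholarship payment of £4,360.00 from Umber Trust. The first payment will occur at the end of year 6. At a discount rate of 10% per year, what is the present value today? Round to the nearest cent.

Value at end of year 5: C / r = £4,360.00 / 0.1 = £43,600.0000
Discount to today: PV = £43,600.0000 / (1 + 0.1)^5 = £43,600.0000 / 1.610510 = £27,072.17

£27072.17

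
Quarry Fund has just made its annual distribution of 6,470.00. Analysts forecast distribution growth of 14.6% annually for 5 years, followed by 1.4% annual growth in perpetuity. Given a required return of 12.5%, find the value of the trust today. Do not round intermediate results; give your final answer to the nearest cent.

D_1 = 7414.62000
D_2 = 8497.15452
D_3 = 9737.73908
D_4 = 11159.44899
D_5 = 12788.72854
Terminal value at year 5: TV = D_5×(1+g_2)/(r−g_2) = 12967.77074/0.111 = 116826.76340
P_0 = D_1/(1+r)^1 + D_2/(1+r)^2 + D_3/(1+r)^3 + D_4/(1+r)^4 + D_5/(1+r)^5 + TV/(1+r)^5
    = 6590.77333 + 6713.80110 + 6839.12539 + 6966.78906 + 7096.83579 + 64830.55400 = 99037.87868

99037.88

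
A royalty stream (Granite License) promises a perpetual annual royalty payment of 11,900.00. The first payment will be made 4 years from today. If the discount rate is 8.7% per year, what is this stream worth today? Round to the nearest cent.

106497.42

Value at end of year 3: C / r = 11,900.00 / 0.087 = 136,781.6092
Discount to today: PV = 136,781.6092 / (1 + 0.087)^3 = 136,781.6092 / 1.284366 = 106,497.42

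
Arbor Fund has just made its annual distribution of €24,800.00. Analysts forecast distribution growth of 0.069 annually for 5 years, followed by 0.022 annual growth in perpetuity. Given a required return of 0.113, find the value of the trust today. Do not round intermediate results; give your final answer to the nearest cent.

D_1 = 26511.20000
D_2 = 28340.47280
D_3 = 30295.96542
D_4 = 32386.38704
D_5 = 34621.04774
Terminal value at year 5: TV = D_5×(1+g_2)/(r−g_2) = 35382.71079/0.091 = 388820.99773
P_0 = D_1/(1+r)^1 + D_2/(1+r)^2 + D_3/(1+r)^3 + D_4/(1+r)^4 + D_5/(1+r)^5 + TV/(1+r)^5
    = 23819.58670 + 22877.93188 + 21973.50331 + 21104.82932 + 20270.49645 + 227653.26780 = 337699.61546

€337699.62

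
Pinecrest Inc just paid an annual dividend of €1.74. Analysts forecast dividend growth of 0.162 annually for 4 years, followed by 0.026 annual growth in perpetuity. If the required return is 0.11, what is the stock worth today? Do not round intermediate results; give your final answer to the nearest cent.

D_1 = 2.02188
D_2 = 2.34942
D_3 = 2.73003
D_4 = 3.17230
Terminal value at year 4: TV = D_4×(1+g_2)/(r−g_2) = 3.25478/0.084 = 38.74733
P_0 = D_1/(1+r)^1 + D_2/(1+r)^2 + D_3/(1+r)^3 + D_4/(1+r)^4 + TV/(1+r)^4
    = 1.82151 + 1.90685 + 1.99618 + 2.08969 + 25.52407 = 33.33829

€33.34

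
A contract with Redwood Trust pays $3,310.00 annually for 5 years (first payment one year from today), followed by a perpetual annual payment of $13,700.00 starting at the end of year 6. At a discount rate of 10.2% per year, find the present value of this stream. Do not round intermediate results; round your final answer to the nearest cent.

$95127.87

PV of 5-year annuity: $3,310.00 × [1 − (1+0.102)^−5] / 0.102 = 12483.65711
Perpetuity value at year 5: $13,700.00 / 0.102 = 134313.72549
PV of perpetuity: 134313.72549 / (1+0.102)^5 = 82644.20814
Total PV = 12483.65711 + 82644.20814 = 95127.86525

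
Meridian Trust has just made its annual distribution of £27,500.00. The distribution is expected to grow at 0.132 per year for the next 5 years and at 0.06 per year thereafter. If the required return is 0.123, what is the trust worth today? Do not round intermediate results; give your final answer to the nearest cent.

£622380.30

D_1 = 31130.00000
D_2 = 35239.16000
D_3 = 39890.72912
D_4 = 45156.30536
D_5 = 51116.93767
Terminal value at year 5: TV = D_5×(1+g_2)/(r−g_2) = 54183.95393/0.063 = 860062.76083
P_0 = D_1/(1+r)^1 + D_2/(1+r)^2 + D_3/(1+r)^3 + D_4/(1+r)^4 + D_5/(1+r)^5 + TV/(1+r)^5
    = 27720.39181 + 27942.54989 + 28166.48840 + 28392.22161 + 28619.76391 + 481538.88475 = 622380.30037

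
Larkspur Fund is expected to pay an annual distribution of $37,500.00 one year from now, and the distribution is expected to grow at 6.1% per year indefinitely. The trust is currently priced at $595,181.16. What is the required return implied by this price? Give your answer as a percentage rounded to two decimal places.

12.40%

P = D₁/(r − g) ⇒ r = D₁/P + g = $37,500.0000/$595,181.16 + 0.061 = 0.063006 + 0.061 = 0.124006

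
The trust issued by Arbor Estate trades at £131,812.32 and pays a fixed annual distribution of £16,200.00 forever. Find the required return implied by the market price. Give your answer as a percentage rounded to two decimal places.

P = C/r ⇒ r = C/P = £16,200.00/£131,812.32 = 0.122902

12.29%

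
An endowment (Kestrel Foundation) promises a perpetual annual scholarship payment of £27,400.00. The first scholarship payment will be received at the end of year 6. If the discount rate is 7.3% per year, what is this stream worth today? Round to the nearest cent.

£263893.74

Value at end of year 5: C / r = £27,400.00 / 0.073 = £375,342.4658
Discount to today: PV = £375,342.4658 / (1 + 0.073)^5 = £375,342.4658 / 1.422324 = £263,893.74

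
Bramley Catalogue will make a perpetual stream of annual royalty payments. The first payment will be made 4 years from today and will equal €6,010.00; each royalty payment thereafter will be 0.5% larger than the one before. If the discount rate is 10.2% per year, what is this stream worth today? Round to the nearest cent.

€46297.54

Value at end of year 3: C₁ / (r − g) = €6,010.00 / (0.102 − 0.005) = €61,958.7629
Discount to today: PV = €61,958.7629 / (1 + 0.102)^3 = €61,958.7629 / 1.338273 = €46,297.54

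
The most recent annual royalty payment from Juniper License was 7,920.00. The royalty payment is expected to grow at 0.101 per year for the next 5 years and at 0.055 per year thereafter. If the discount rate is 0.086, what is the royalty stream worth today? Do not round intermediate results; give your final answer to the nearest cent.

D_1 = 8719.92000
D_2 = 9600.63192
D_3 = 10570.29574
D_4 = 11637.89561
D_5 = 12813.32307
Terminal value at year 5: TV = D_5×(1+g_2)/(r−g_2) = 13518.05584/0.031 = 436066.31742
P_0 = D_1/(1+r)^1 + D_2/(1+r)^2 + D_3/(1+r)^3 + D_4/(1+r)^4 + D_5/(1+r)^5 + TV/(1+r)^5
    = 8029.39227 + 8140.29547 + 8252.73049 + 8366.71848 + 8482.28089 + 288671.17236 = 329942.58997

329942.59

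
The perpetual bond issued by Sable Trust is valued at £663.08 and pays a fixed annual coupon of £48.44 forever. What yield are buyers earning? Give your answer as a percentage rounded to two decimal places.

P = C/r ⇒ r = C/P = £48.44/£663.08 = 0.073053

7.31%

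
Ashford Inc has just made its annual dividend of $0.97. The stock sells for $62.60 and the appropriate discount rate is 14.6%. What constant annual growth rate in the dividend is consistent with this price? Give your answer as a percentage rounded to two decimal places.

P = D₀(1+g)/(r−g) ⇒ P(r−g) = D₀(1+g) ⇒ g(P+D₀) = P·r − D₀
g = (P·r − D₀)/(P + D₀) = ($62.60×0.146 − $0.97) / ($62.60 + $0.97) = 0.128513

12.85%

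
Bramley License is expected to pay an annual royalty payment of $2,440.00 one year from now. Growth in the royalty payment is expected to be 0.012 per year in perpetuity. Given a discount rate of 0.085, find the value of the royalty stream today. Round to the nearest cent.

Growing perpetuity: P = D₁ / (r − g) = $2,440.0000 / (0.085 − 0.012) = $33,424.66

$33424.66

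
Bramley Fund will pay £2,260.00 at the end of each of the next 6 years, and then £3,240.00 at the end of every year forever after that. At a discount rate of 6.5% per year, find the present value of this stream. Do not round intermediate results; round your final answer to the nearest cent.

£45101.96

PV of 6-year annuity: £2,260.00 × [1 − (1+0.065)^−6] / 0.065 = 10940.69064
Perpetuity value at year 6: £3,240.00 / 0.065 = 49846.15385
PV of perpetuity: 49846.15385 / (1+0.065)^6 = 34161.26992
Total PV = 10940.69064 + 34161.26992 = 45101.96056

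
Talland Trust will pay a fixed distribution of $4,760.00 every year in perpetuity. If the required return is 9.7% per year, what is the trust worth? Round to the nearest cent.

Level perpetuity: PV = C / r = $4,760.00 / 0.097 = $49,072.16

$49072.16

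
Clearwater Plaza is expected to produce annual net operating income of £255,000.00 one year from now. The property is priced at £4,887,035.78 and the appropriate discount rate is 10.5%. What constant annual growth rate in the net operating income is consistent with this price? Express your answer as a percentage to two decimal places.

5.28%

P = D₁/(r−g) ⇒ g = r − D₁/P = 0.105 − £255,000.00/£4,887,035.78 = 0.052821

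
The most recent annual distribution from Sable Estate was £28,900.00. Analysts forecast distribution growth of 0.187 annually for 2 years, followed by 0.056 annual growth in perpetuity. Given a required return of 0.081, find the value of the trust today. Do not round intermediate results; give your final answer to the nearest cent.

D_1 = 34304.30000
D_2 = 40719.20410
Terminal value at year 2: TV = D_2×(1+g_2)/(r−g_2) = 42999.47953/0.025 = 1719979.18118
P_0 = D_1/(1+r)^1 + D_2/(1+r)^2 + TV/(1+r)^2
    = 31733.85754 + 34845.59565 + 1471877.96032 = 1538457.41351

£1538457.41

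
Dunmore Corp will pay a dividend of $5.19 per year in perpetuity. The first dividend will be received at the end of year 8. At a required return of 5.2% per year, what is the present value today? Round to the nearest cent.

$69.99

Value at end of year 7: C / r = $5.19 / 0.052 = $99.8077
Discount to today: PV = $99.8077 / (1 + 0.052)^7 = $99.8077 / 1.425969 = $69.99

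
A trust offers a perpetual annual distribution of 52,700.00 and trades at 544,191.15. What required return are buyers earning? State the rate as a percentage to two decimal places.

9.68%

P = C/r ⇒ r = C/P = 52,700.00/544,191.15 = 0.096841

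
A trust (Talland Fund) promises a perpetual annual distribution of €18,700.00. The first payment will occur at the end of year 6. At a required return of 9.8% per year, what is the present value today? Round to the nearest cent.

€119564.93

Value at end of year 5: C / r = €18,700.00 / 0.098 = €190,816.3265
Discount to today: PV = €190,816.3265 / (1 + 0.098)^5 = €190,816.3265 / 1.595922 = €119,564.93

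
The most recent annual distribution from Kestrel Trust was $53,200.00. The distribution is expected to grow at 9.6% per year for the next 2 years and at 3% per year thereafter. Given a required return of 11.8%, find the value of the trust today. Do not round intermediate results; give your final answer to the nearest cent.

$701696.67

D_1 = 58307.20000
D_2 = 63904.69120
Terminal value at year 2: TV = D_2×(1+g_2)/(r−g_2) = 65821.83194/0.088 = 747975.36291
P_0 = D_1/(1+r)^1 + D_2/(1+r)^2 + TV/(1+r)^2
    = 52153.13059 + 51126.86147 + 598416.67406 = 701696.66612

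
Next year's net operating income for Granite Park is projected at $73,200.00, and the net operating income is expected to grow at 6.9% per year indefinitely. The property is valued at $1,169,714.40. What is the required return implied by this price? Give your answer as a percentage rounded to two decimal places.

13.16%

P = D₁/(r − g) ⇒ r = D₁/P + g = $73,200.0000/$1,169,714.40 + 0.069 = 0.062579 + 0.069 = 0.131579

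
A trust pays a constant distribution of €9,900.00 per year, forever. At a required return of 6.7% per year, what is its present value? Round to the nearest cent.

Level perpetuity: PV = C / r = €9,900.00 / 0.067 = €147,761.19

€147761.19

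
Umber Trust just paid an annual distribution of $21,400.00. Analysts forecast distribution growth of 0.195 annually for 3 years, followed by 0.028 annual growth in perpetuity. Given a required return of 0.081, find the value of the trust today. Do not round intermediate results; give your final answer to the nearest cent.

D_1 = 25573.00000
D_2 = 30559.73500
D_3 = 36518.88333
Terminal value at year 3: TV = D_3×(1+g_2)/(r−g_2) = 37541.41206/0.053 = 708328.52940
P_0 = D_1/(1+r)^1 + D_2/(1+r)^2 + D_3/(1+r)^3 + TV/(1+r)^3
    = 23656.79926 + 26151.59585 + 28909.48848 + 560734.98403 = 639452.86762

$639452.87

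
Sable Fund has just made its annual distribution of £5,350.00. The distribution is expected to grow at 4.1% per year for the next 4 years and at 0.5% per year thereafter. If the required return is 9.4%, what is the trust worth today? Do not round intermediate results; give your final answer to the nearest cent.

£68460.13

D_1 = 5569.35000
D_2 = 5797.69335
D_3 = 6035.39878
D_4 = 6282.85013
Terminal value at year 4: TV = D_4×(1+g_2)/(r−g_2) = 6314.26438/0.089 = 70946.79076
P_0 = D_1/(1+r)^1 + D_2/(1+r)^2 + D_3/(1+r)^3 + D_4/(1+r)^4 + TV/(1+r)^4
    = 5090.81353 + 4844.18362 + 4609.50197 + 4386.18971 + 49529.44564 = 68460.13447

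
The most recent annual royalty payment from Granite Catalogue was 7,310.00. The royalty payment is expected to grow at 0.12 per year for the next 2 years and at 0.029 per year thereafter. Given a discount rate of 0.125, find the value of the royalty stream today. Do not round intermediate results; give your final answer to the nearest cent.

92181.81

D_1 = 8187.20000
D_2 = 9169.66400
Terminal value at year 2: TV = D_2×(1+g_2)/(r−g_2) = 9435.58426/0.096 = 98287.33600
P_0 = D_1/(1+r)^1 + D_2/(1+r)^2 + TV/(1+r)^2
    = 7277.51111 + 7245.16662 + 77659.12968 = 92181.80741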